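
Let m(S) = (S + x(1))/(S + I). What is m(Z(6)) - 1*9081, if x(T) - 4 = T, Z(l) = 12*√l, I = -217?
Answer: -419771174/46225 - 2664*√6/46225 ≈ -9081.2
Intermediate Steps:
x(T) = 4 + T
m(S) = (5 + S)/(-217 + S) (m(S) = (S + (4 + 1))/(S - 217) = (S + 5)/(-217 + S) = (5 + S)/(-217 + S))
m(Z(6)) - 1*9081 = (5 + 12*√6)/(-217 + 12*√6) - 1*9081 = (5 + 12*√6)/(-217 + 12*√6) - 9081 = -9081 + (5 + 12*√6)/(-217 + 12*√6)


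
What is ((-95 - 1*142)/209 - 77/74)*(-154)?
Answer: 235417/703 ≈ 334.88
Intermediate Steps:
((-95 - 1*142)/209 - 77/74)*(-154) = ((-95 - 142)*(1/209) - 77*1/74)*(-154) = (-237*1/209 - 77/74)*(-154) = (-237/209 - 77/74)*(-154) = -33631/15466*(-154) = 235417/703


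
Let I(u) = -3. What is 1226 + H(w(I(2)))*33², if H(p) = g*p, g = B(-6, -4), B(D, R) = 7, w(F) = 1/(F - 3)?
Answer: -89/2 ≈ -44.500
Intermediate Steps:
w(F) = 1/(-3 + F)
g = 7
H(p) = 7*p
1226 + H(w(I(2)))*33² = 1226 + (7/(-3 - 3))*33² = 1226 + (7/(-6))*1089 = 1226 + (7*(-⅙))*1089 = 1226 - 7/6*1089 = 1226 - 2541/2 = -89/2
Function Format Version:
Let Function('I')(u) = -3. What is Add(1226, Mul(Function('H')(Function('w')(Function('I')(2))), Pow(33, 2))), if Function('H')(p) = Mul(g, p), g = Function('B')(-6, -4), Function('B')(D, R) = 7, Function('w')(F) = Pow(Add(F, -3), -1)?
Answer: Rational(-89, 2) ≈ -44.500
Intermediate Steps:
Function('w')(F) = Pow(Add(-3, F), -1)
g = 7
Function('H')(p) = Mul(7, p)
Add(1226, Mul(Function('H')(Function('w')(Function('I')(2))), Pow(33, 2))) = Add(1226, Mul(Mul(7, Pow(Add(-3, -3), -1)), Pow(33, 2))) = Add(1226, Mul(Mul(7, Pow(-6, -1)), 1089)) = Add(1226, Mul(Mul(7, Rational(-1, 6)), 1089)) = Add(1226, Mul(Rational(-7, 6), 1089)) = Add(1226, Rational(-2541, 2)) = Rational(-89, 2)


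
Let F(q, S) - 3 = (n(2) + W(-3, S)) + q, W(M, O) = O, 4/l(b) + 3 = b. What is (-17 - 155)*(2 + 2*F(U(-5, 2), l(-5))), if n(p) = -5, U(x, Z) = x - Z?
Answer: 2924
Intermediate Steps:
l(b) = 4/(-3 + b)
F(q, S) = -2 + S + q (F(q, S) = 3 + ((-5 + S) + q) = 3 + (-5 + S + q) = -2 + S + q)
(-17 - 155)*(2 + 2*F(U(-5, 2), l(-5))) = (-17 - 155)*(2 + 2*(-2 + 4/(-3 - 5) + (-5 - 1*2))) = -172*(2 + 2*(-2 + 4/(-8) + (-5 - 2))) = -172*(2 + 2*(-2 + 4*(-⅛) - 7)) = -172*(2 + 2*(-2 - ½ - 7)) = -172*(2 + 2*(-19/2)) = -172*(2 - 19) = -172*(-17) = 2924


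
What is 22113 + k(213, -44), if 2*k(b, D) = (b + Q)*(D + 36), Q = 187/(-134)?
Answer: 1424861/67 ≈ 21267.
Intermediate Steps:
Q = -187/134 (Q = 187*(-1/134) = -187/134 ≈ -1.3955)
k(b, D) = (36 + D)*(-187/134 + b)/2 (k(b, D) = ((b - 187/134)*(D + 36))/2 = ((-187/134 + b)*(36 + D))/2 = ((36 + D)*(-187/134 + b))/2 = (36 + D)*(-187/134 + b)/2)
22113 + k(213, -44) = 22113 + (-1683/67 + 18*213 - 187/268*(-44) + (½)*(-44)*213) = 22113 + (-1683/67 + 3834 + 2057/67 - 4686) = 22113 - 56710/67 = 1424861/67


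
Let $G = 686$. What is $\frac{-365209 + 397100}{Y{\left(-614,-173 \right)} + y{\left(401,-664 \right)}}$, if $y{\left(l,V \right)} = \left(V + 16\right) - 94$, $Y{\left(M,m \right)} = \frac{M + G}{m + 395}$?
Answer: $- \frac{1179967}{27442} \approx -42.999$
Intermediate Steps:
$Y{\left(M,m \right)} = \frac{686 + M}{395 + m}$ ($Y{\left(M,m \right)} = \frac{M + 686}{m + 395} = \frac{686 + M}{395 + m}$)
$y{\left(l,V \right)} = -78 + V$ ($y{\left(l,V \right)} = \left(16 + V\right) - 94 = -78 + V$)
$\frac{-365209 + 397100}{Y{\left(-614,-173 \right)} + y{\left(401,-664 \right)}} = \frac{-365209 + 397100}{\frac{686 - 614}{395 - 173} - 742} = \frac{31891}{\frac{1}{222} \cdot 72 - 742} = \frac{31891}{\frac{12}{37} - 742} = \frac{31891}{- \frac{27442}{37}} = 31891 \left(- \frac{37}{27442}\right) = - \frac{1179967}{27442}$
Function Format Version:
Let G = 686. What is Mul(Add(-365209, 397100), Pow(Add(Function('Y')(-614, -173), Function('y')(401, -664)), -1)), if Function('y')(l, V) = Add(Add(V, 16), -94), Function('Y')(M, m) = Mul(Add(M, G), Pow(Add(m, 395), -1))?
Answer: Rational(-1179967, 27442) ≈ -42.999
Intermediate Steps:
Function('Y')(M, m) = Mul(Pow(Add(395, m), -1), Add(686, M)) (Function('Y')(M, m) = Mul(Add(M, 686), Pow(Add(m, 395), -1)) = Mul(Add(686, M), Pow(Add(395, m), -1)) = Mul(Pow(Add(395, m), -1), Add(686, M)))
Function('y')(l, V) = Add(-78, V) (Function('y')(l, V) = Add(Add(16, V), -94) = Add(-78, V))
Mul(Add(-365209, 397100), Pow(Add(Function('Y')(-614, -173), Function('y')(401, -664)), -1)) = Mul(Add(-365209, 397100), Pow(Add(Mul(Pow(Add(395, -173), -1), Add(686, -614)), Add(-78, -664)), -1)) = Mul(31891, Pow(Add(Mul(Pow(222, -1), 72), -742), -1)) = Mul(31891, Pow(Add(Mul(Rational(1, 222), 72), -742), -1)) = Mul(31891, Pow(Add(Rational(12, 37), -742), -1)) = Mul(31891, Pow(Rational(-27442, 37), -1)) = Mul(31891, Rational(-37, 27442)) = Rational(-1179967, 27442)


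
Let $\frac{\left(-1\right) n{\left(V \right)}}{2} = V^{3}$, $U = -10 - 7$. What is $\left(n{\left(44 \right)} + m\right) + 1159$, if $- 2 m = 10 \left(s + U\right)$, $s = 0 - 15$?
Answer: $-169049$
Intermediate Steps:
$U = -17$
$s = -15$ ($s = 0 - 15 = -15$)
$m = 160$ ($m = - \frac{10 \left(-15 - 17\right)}{2} = - \frac{10 \left(-32\right)}{2} = \left(- \frac{1}{2}\right) \left(-320\right) = 160$)
$n{\left(V \right)} = - 2 V^{3}$
$\left(n{\left(44 \right)} + m\right) + 1159 = \left(- 2 \cdot 44^{3} + 160\right) + 1159 = \left(\left(-2\right) 85184 + 160\right) + 1159 = \left(-170368 + 160\right) + 1159 = -170208 + 1159 = -169049$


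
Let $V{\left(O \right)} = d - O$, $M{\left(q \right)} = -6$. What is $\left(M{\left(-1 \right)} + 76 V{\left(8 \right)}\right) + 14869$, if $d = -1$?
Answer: $14179$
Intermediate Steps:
$V{\left(O \right)} = -1 - O$
$\left(M{\left(-1 \right)} + 76 V{\left(8 \right)}\right) + 14869 = \left(-6 + 76 \left(-1 - 8\right)\right) + 14869 = \left(-6 + 76 \left(-9\right)\right) + 14869 = \left(-6 - 684\right) + 14869 = -690 + 14869 = 14179$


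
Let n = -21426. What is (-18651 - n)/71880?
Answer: 185/4792 ≈ 0.038606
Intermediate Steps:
(-18651 - n)/71880 = (-18651 - 1*(-21426))/71880 = (-18651 + 21426)*(1/71880) = 2775*(1/71880) = 185/4792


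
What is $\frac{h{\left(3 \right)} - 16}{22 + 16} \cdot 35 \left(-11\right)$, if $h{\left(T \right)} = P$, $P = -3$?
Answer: $\frac{385}{2} \approx 192.5$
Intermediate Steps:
$h{\left(T \right)} = -3$
$\frac{h{\left(3 \right)} - 16}{22 + 16} \cdot 35 \left(-11\right) = \frac{-3 - 16}{22 + 16} \cdot 35 \left(-11\right) = - \frac{19}{38} \cdot 35 \left(-11\right) = \left(-19\right) \frac{1}{38} \cdot 35 \left(-11\right) = \left(- \frac{1}{2}\right) 35 \left(-11\right) = \left(- \frac{35}{2}\right) \left(-11\right) = \frac{385}{2}$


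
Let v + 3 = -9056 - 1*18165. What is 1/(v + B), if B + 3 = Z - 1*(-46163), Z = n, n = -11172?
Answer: 1/7764 ≈ 0.00012880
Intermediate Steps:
Z = -11172
v = -27224 (v = -3 + (-9056 - 1*18165) = -3 + (-9056 - 18165) = -3 - 27221 = -27224)
B = 34988 (B = -3 + (-11172 - 1*(-46163)) = -3 + (-11172 + 46163) = -3 + 34991 = 34988)
1/(v + B) = 1/(-27224 + 34988) = 1/7764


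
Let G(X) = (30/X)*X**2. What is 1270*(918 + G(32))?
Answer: 2385060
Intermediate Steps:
G(X) = 30*X
1270*(918 + G(32)) = 1270*(918 + 30*32) = 1270*(918 + 960) = 1270*1878 = 2385060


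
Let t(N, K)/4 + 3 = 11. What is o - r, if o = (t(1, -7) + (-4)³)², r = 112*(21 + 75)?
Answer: -9728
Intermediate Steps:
r = 10752 (r = 112*96 = 10752)
t(N, K) = 32 (t(N, K) = -12 + 4*11 = -12 + 44 = 32)
o = 1024 (o = (32 + (-4)³)² = (32 - 64)² = (-32)² = 1024)
o - r = 1024 - 1*10752 = 1024 - 10752 = -9728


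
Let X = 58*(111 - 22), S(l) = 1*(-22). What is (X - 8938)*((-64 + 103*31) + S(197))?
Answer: -11732032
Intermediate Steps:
S(l) = -22
X = 5162 (X = 58*89 = 5162)
(X - 8938)*((-64 + 103*31) + S(197)) = (5162 - 8938)*((-64 + 103*31) - 22) = -3776*((-64 + 3193) - 22) = -3776*(3129 - 22) = -3776*3107 = -11732032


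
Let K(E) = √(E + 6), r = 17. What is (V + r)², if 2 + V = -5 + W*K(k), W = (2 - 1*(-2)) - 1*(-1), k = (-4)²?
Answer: 650 + 100*√22 ≈ 1119.0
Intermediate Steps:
k = 16
W = 5 (W = (2 + 2) + 1 = 4 + 1 = 5)
K(E) = √(6 + E)
V = -7 + 5*√22 (V = -2 + (-5 + 5*√(6 + 16)) = -2 + (-5 + 5*√22) = -7 + 5*√22 ≈ 16.452)
(V + r)² = ((-7 + 5*√22) + 17)² = (10 + 5*√22)²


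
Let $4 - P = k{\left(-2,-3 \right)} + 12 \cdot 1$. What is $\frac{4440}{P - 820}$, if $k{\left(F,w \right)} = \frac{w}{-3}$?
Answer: $- \frac{4440}{829} \approx -5.3559$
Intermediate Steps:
$k{\left(F,w \right)} = - \frac{w}{3}$ ($k{\left(F,w \right)} = w \left(- \frac{1}{3}\right) = - \frac{w}{3}$)
$P = -9$ ($P = 4 - \left(\left(- \frac{1}{3}\right) \left(-3\right) + 12 \cdot 1\right) = 4 - \left(1 + 12\right) = 4 - 13 = -9$)
$\frac{4440}{P - 820} = \frac{4440}{-9 - 820} = \frac{4440}{-829} = 4440 \left(- \frac{1}{829}\right) = - \frac{4440}{829}$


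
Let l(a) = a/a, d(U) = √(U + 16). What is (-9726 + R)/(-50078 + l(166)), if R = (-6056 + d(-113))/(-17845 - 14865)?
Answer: 159065702/819009335 + I*√97/1638018670 ≈ 0.19422 + 6.0127e-9*I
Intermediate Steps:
d(U) = √(16 + U)
R = 3028/16355 - I*√97/32710 (R = (-6056 + √(16 - 113))/(-17845 - 14865) = (-6056 + √(-97))/(-32710) = (-6056 + I*√97)*(-1/32710) = 3028/16355 - I*√97/32710 ≈ 0.18514 - 0.0003011*I)
l(a) = 1
(-9726 + R)/(-50078 + l(166)) = (-9726 + (3028/16355 - I*√97/32710))/(-50078 + 1) = (-159065702/16355 - I*√97/32710)/(-50077) = (-159065702/16355 - I*√97/32710)*(-1/50077) = 159065702/819009335 + I*√97/1638018670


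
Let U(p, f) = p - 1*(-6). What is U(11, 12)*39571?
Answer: 672707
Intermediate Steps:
U(p, f) = 6 + p (U(p, f) = p + 6 = 6 + p)
U(11, 12)*39571 = (6 + 11)*39571 = 17*39571 = 672707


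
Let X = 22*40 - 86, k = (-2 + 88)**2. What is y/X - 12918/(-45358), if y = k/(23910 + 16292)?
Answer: 51585379994/180980619863 ≈ 0.28503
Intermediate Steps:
k = 7396 (k = 86**2 = 7396)
X = 794 (X = 880 - 86 = 794)
y = 3698/20101 (y = 7396/(23910 + 16292) = 7396/40202 = 7396*(1/40202) = 3698/20101 ≈ 0.18397)
y/X - 12918/(-45358) = (3698/20101)/794 - 12918/(-45358) = (3698/20101)*(1/794) - 12918*(-1/45358) = 1849/7980097 + 6459/22679 = 51585379994/180980619863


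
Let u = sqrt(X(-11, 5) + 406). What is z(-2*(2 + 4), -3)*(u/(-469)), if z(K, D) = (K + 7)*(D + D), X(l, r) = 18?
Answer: -60*sqrt(106)/469 ≈ -1.3171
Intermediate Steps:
u = 2*sqrt(106) (u = sqrt(18 + 406) = sqrt(424) = 2*sqrt(106) ≈ 20.591)
z(K, D) = 2*D*(7 + K) (z(K, D) = (7 + K)*(2*D) = 2*D*(7 + K))
z(-2*(2 + 4), -3)*(u/(-469)) = (2*(-3)*(7 - 2*(2 + 4)))*((2*sqrt(106))/(-469)) = (2*(-3)*(7 - 2*6))*((2*sqrt(106))*(-1/469)) = (2*(-3)*(7 - 12))*(-2*sqrt(106)/469) = (2*(-3)*(-5))*(-2*sqrt(106)/469) = 30*(-2*sqrt(106)/469) = -60*sqrt(106)/469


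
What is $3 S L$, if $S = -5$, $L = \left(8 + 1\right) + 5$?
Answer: $-210$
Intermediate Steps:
$L = 14$ ($L = 9 + 5 = 14$)
$3 S L = 3 \left(-5\right) 14 = \left(-15\right) 14 = -210$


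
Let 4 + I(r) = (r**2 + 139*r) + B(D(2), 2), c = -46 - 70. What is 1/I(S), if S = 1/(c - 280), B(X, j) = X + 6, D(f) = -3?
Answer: -156816/211859 ≈ -0.74019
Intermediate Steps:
B(X, j) = 6 + X
c = -116
S = -1/396 (S = 1/(-116 - 280) = 1/(-396) = -1/396 ≈ -0.0025253)
I(r) = -1 + r**2 + 139*r (I(r) = -4 + ((r**2 + 139*r) + (6 - 3)) = -4 + ((r**2 + 139*r) + 3) = -4 + (3 + r**2 + 139*r) = -1 + r**2 + 139*r)
1/I(S) = 1/(-1 + (-1/396)**2 + 139*(-1/396)) = 1/(-1 + 1/156816 - 139/396) = 1/(-211859/156816) = -156816/211859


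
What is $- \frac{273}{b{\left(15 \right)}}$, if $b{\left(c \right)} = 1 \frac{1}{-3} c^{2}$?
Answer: $\frac{91}{25} \approx 3.64$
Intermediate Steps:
$b{\left(c \right)} = - \frac{c^{2}}{3}$ ($b{\left(c \right)} = 1 \left(- \frac{1}{3}\right) c^{2} = - \frac{c^{2}}{3}$)
$- \frac{273}{b{\left(15 \right)}} = - \frac{273}{\left(- \frac{1}{3}\right) 15^{2}} = - \frac{273}{\left(- \frac{1}{3}\right) 225} = - \frac{273}{-75} = \left(-273\right) \left(- \frac{1}{75}\right) = \frac{91}{25}$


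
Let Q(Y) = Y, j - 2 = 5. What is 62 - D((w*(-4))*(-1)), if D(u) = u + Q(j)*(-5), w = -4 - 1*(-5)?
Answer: 93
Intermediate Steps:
j = 7 (j = 2 + 5 = 7)
w = 1 (w = -4 + 5 = 1)
D(u) = -35 + u (D(u) = u + 7*(-5) = u - 35 = -35 + u)
62 - D((w*(-4))*(-1)) = 62 - (-35 + (1*(-4))*(-1)) = 62 - (-35 - 4*(-1)) = 62 - (-35 + 4) = 62 - 1*(-31) = 62 + 31 = 93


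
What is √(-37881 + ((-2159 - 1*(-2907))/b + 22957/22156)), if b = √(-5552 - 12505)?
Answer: √(-1515735678763109145069 - 1657562517749424*I*√18057)/200035446 ≈ 0.0143 - 194.63*I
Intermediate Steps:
b = I*√18057 (b = √(-18057) = I*√18057 ≈ 134.38*I)
√(-37881 + ((-2159 - 1*(-2907))/b + 22957/22156)) = √(-37881 + ((-2159 - 1*(-2907))/((I*√18057)) + 22957/22156)) = √(-37881 + ((-2159 + 2907)*(-I*√18057/18057) + 22957*(1/22156))) = √(-37881 + (748*(-I*√18057/18057) + 22957/22156)) = √(-37881 + (-748*I*√18057/18057 + 22957/22156)) = √(-37881 + (22957/22156 - 748*I*√18057/18057)) = √(-839268479/22156 - 748*I*√18057/18057)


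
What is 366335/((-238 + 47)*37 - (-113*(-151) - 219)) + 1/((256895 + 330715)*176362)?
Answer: -37964056129160789/2477946541021020 ≈ -15.321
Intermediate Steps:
366335/((-238 + 47)*37 - (-113*(-151) - 219)) + 1/((256895 + 330715)*176362) = 366335/(-191*37 - (17063 - 219)) + (1/176362)/587610 = 366335/(-7067 - 1*16844) + (1/587610)*(1/176362) = 366335/(-7067 - 16844) + 1/103632074820 = 366335/(-23911) + 1/103632074820 = 366335*(-1/23911) + 1/103632074820 = -366335/23911 + 1/103632074820 = -37964056129160789/2477946541021020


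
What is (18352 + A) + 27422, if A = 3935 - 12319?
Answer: 37390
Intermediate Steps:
A = -8384
(18352 + A) + 27422 = (18352 - 8384) + 27422 = 9968 + 27422 = 37390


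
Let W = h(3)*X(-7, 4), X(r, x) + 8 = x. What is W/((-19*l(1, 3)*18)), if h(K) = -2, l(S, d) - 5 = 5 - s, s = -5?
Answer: -4/2565 ≈ -0.0015595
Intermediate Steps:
X(r, x) = -8 + x
l(S, d) = 15 (l(S, d) = 5 + (5 - 1*(-5)) = 5 + (5 + 5) = 5 + 10 = 15)
W = 8 (W = -2*(-8 + 4) = -2*(-4) = 8)
W/((-19*l(1, 3)*18)) = 8/((-19*15*18)) = 8/((-285*18)) = 8/(-5130) = 8*(-1/5130) = -4/2565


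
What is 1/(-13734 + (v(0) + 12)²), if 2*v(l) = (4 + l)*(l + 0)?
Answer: -1/13590 ≈ -7.3584e-5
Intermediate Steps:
v(l) = l*(4 + l)/2 (v(l) = ((4 + l)*(l + 0))/2 = ((4 + l)*l)/2 = (l*(4 + l))/2 = l*(4 + l)/2)
1/(-13734 + (v(0) + 12)²) = 1/(-13734 + ((½)*0*(4 + 0) + 12)²) = 1/(-13734 + ((½)*0*4 + 12)²) = 1/(-13734 + (0 + 12)²) = 1/(-13734 + 12²) = 1/(-13734 + 144) = 1/(-13590) = -1/13590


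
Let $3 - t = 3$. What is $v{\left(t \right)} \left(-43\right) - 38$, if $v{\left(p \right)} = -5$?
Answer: $177$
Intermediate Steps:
$t = 0$ ($t = 3 - 3 = 0$)
$v{\left(t \right)} \left(-43\right) - 38 = \left(-5\right) \left(-43\right) - 38 = 215 - 38 = 177$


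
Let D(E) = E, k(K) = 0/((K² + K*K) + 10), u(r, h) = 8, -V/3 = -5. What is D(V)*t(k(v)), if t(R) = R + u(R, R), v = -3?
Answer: 120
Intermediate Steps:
V = 15 (V = -3*(-5) = 15)
k(K) = 0 (k(K) = 0/((K² + K²) + 10) = 0/(2*K² + 10) = 0/(10 + 2*K²) = 0)
t(R) = 8 + R (t(R) = R + 8 = 8 + R)
D(V)*t(k(v)) = 15*(8 + 0) = 15*8 = 120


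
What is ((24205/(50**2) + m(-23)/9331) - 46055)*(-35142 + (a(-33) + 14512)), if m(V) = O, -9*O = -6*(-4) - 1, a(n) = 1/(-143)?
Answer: 5703764621610091151/6004498500 ≈ 9.4992e+8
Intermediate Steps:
a(n) = -1/143
O = -23/9 (O = -(-6*(-4) - 1)/9 = -(24 - 1)/9 = -1/9*23 = -23/9 ≈ -2.5556)
m(V) = -23/9
((24205/(50**2) + m(-23)/9331) - 46055)*(-35142 + (a(-33) + 14512)) = ((24205/(50**2) - 23/9/9331) - 46055)*(-35142 + (-1/143 + 14512)) = ((24205/2500 - 23/9*1/9331) - 46055)*(-35142 + 2075215/143) = ((24205*(1/2500) - 23/83979) - 46055)*(-2950091/143) = ((4841/500 - 23/83979) - 46055)*(-2950091/143) = (406530839/41989500 - 46055)*(-2950091/143) = -1933419891661/41989500*(-2950091/143) = 5703764621610091151/6004498500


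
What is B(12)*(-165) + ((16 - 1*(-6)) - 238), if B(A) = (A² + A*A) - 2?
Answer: -47406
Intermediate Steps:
B(A) = -2 + 2*A² (B(A) = (A² + A²) - 2 = 2*A² - 2 = -2 + 2*A²)
B(12)*(-165) + ((16 - 1*(-6)) - 238) = (-2 + 2*12²)*(-165) + ((16 - 1*(-6)) - 238) = (-2 + 2*144)*(-165) + ((16 + 6) - 238) = (-2 + 288)*(-165) + (22 - 238) = 286*(-165) - 216 = -47190 - 216 = -47406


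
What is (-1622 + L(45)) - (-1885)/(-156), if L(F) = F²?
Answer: 4691/12 ≈ 390.92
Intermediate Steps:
(-1622 + L(45)) - (-1885)/(-156) = (-1622 + 45²) - (-1885)/(-156) = (-1622 + 2025) - (-1885)*(-1)/156 = 403 - 1*145/12 = 403 - 145/12 = 4691/12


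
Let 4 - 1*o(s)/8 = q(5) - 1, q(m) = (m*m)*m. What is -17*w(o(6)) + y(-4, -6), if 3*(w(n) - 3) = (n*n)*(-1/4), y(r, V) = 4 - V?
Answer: 1305559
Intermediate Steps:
q(m) = m³ (q(m) = m²*m = m³)
o(s) = -960 (o(s) = 32 - 8*(5³ - 1) = 32 - 8*(125 - 1) = 32 - 8*124 = 32 - 992 = -960)
w(n) = 3 - n²/12 (w(n) = 3 + ((n*n)*(-1/4))/3 = 3 + (n²*(-1*¼))/3 = 3 + (n²*(-¼))/3 = 3 + (-n²/4)/3 = 3 - n²/12)
-17*w(o(6)) + y(-4, -6) = -17*(3 - 1/12*(-960)²) + (4 - 1*(-6)) = -17*(3 - 1/12*921600) + (4 + 6) = -17*(3 - 76800) + 10 = -17*(-76797) + 10 = 1305549 + 10 = 1305559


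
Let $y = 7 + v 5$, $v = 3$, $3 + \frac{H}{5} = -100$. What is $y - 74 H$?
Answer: $38132$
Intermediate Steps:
$H = -515$ ($H = -15 + 5 \left(-100\right) = -15 - 500 = -515$)
$y = 22$ ($y = 7 + 3 \cdot 5 = 7 + 15 = 22$)
$y - 74 H = 22 - -38110 = 22 + 38110 = 38132$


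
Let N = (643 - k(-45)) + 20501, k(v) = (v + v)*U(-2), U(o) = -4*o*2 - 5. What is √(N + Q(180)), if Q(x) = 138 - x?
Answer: 2*√5523 ≈ 148.63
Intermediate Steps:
U(o) = -5 - 8*o (U(o) = -8*o - 5 = -5 - 8*o)
k(v) = 22*v (k(v) = (v + v)*(-5 - 8*(-2)) = (2*v)*(-5 + 16) = (2*v)*11 = 22*v)
N = 22134 (N = (643 - 22*(-45)) + 20501 = (643 - 1*(-990)) + 20501 = (643 + 990) + 20501 = 1633 + 20501 = 22134)
√(N + Q(180)) = √(22134 + (138 - 1*180)) = √(22134 + (138 - 180)) = √(22134 - 42) = √22092 = 2*√5523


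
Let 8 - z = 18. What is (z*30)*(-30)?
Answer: 9000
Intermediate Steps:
z = -10 (z = 8 - 1*18 = 8 - 18 = -10)
(z*30)*(-30) = -10*30*(-30) = -300*(-30) = 9000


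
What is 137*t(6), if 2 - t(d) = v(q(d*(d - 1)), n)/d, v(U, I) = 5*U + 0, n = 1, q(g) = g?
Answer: -3151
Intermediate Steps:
v(U, I) = 5*U
t(d) = 7 - 5*d (t(d) = 2 - 5*(d*(d - 1))/d = 2 - 5*(d*(-1 + d))/d = 2 - 5*d*(-1 + d)/d = 2 - (-5 + 5*d) = 2 + (5 - 5*d) = 7 - 5*d)
137*t(6) = 137*(7 - 5*6) = 137*(7 - 30) = 137*(-23) = -3151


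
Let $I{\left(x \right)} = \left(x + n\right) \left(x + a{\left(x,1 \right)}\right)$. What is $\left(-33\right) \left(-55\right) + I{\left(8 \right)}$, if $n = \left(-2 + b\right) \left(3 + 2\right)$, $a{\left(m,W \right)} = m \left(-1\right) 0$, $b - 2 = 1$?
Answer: $1919$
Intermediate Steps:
$b = 3$ ($b = 2 + 1 = 3$)
$a{\left(m,W \right)} = 0$ ($a{\left(m,W \right)} = - m 0 = 0$)
$n = 5$ ($n = \left(-2 + 3\right) \left(3 + 2\right) = 1 \cdot 5 = 5$)
$I{\left(x \right)} = x \left(5 + x\right)$ ($I{\left(x \right)} = \left(x + 5\right) \left(x + 0\right) = \left(5 + x\right) x = x \left(5 + x\right)$)
$\left(-33\right) \left(-55\right) + I{\left(8 \right)} = \left(-33\right) \left(-55\right) + 8 \left(5 + 8\right) = 1815 + 8 \cdot 13 = 1815 + 104 = 1919$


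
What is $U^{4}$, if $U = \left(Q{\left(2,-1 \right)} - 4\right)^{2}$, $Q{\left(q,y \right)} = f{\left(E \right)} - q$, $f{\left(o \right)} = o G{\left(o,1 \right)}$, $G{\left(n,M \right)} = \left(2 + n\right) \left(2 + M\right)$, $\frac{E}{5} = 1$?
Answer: $9227446944279201$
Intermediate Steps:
$E = 5$ ($E = 5 \cdot 1 = 5$)
$G{\left(n,M \right)} = \left(2 + M\right) \left(2 + n\right)$
$f{\left(o \right)} = o \left(6 + 3 o\right)$ ($f{\left(o \right)} = o \left(4 + 2 \cdot 1 + 2 o + 1 o\right) = o \left(4 + 2 + 2 o + o\right) = o \left(6 + 3 o\right)$)
$Q{\left(q,y \right)} = 105 - q$ ($Q{\left(q,y \right)} = 3 \cdot 5 \left(2 + 5\right) - q = 3 \cdot 5 \cdot 7 - q = 105 - q$)
$U = 9801$ ($U = \left(\left(105 - 2\right) - 4\right)^{2} = \left(103 - 4\right)^{2} = 99^{2} = 9801$)
$U^{4} = 9801^{4} = 9227446944279201$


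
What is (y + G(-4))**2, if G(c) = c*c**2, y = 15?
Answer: 2401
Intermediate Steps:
G(c) = c**3
(y + G(-4))**2 = (15 + (-4)**3)**2 = (15 - 64)**2 = (-49)**2 = 2401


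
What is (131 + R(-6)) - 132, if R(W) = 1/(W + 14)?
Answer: -7/8 ≈ -0.87500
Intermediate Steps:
R(W) = 1/(14 + W)
(131 + R(-6)) - 132 = (131 + 1/(14 - 6)) - 132 = (131 + 1/8) - 132 = (131 + ⅛) - 132 = 1049/8 - 132 = -7/8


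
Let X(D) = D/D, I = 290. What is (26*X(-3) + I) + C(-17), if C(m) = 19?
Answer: 335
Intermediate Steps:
X(D) = 1
(26*X(-3) + I) + C(-17) = (26*1 + 290) + 19 = (26 + 290) + 19 = 316 + 19 = 335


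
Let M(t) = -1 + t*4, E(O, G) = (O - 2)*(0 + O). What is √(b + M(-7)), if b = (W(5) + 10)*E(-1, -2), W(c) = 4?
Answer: √13 ≈ 3.6056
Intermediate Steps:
E(O, G) = O*(-2 + O) (E(O, G) = (-2 + O)*O = O*(-2 + O))
M(t) = -1 + 4*t
b = 42 (b = (4 + 10)*(-(-2 - 1)) = 14*(-1*(-3)) = 14*3 = 42)
√(b + M(-7)) = √(42 + (-1 + 4*(-7))) = √(42 + (-1 - 28)) = √(42 - 29) = √13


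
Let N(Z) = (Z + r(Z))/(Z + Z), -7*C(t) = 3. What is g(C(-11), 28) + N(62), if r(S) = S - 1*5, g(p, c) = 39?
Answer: 4955/124 ≈ 39.960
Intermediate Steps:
C(t) = -3/7 (C(t) = -1/7*3 = -3/7)
r(S) = -5 + S (r(S) = S - 5 = -5 + S)
N(Z) = (-5 + 2*Z)/(2*Z) (N(Z) = (Z + (-5 + Z))/(Z + Z) = (-5 + 2*Z)/((2*Z)) = (-5 + 2*Z)*(1/(2*Z)) = (-5 + 2*Z)/(2*Z))
g(C(-11), 28) + N(62) = 39 + (-5/2 + 62)/62 = 39 + (1/62)*(119/2) = 39 + 119/124 = 4955/124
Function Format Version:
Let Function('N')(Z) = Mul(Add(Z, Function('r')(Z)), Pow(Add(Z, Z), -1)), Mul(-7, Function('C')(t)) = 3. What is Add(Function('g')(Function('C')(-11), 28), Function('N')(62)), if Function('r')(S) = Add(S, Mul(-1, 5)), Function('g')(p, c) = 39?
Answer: Rational(4955, 124) ≈ 39.960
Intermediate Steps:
Function('C')(t) = Rational(-3, 7) (Function('C')(t) = Mul(Rational(-1, 7), 3) = Rational(-3, 7))
Function('r')(S) = Add(-5, S) (Function('r')(S) = Add(S, -5) = Add(-5, S))
Function('N')(Z) = Mul(Rational(1, 2), Pow(Z, -1), Add(-5, Mul(2, Z))) (Function('N')(Z) = Mul(Add(Z, Add(-5, Z)), Pow(Add(Z, Z), -1)) = Mul(Add(-5, Mul(2, Z)), Pow(Mul(2, Z), -1)) = Mul(Add(-5, Mul(2, Z)), Mul(Rational(1, 2), Pow(Z, -1))) = Mul(Rational(1, 2), Pow(Z, -1), Add(-5, Mul(2, Z))))
Add(Function('g')(Function('C')(-11), 28), Function('N')(62)) = Add(39, Mul(Pow(62, -1), Add(Rational(-5, 2), 62))) = Add(39, Mul(Rational(1, 62), Rational(119, 2))) = Add(39, Rational(119, 124)) = Rational(4955, 124)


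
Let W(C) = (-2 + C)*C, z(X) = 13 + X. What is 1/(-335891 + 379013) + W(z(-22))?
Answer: 4269079/43122 ≈ 99.000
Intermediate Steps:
W(C) = C*(-2 + C)
1/(-335891 + 379013) + W(z(-22)) = 1/(-335891 + 379013) + (13 - 22)*(-2 + (13 - 22)) = 1/43122 - 9*(-2 - 9) = 1/43122 - 9*(-11) = 1/43122 + 99 = 4269079/43122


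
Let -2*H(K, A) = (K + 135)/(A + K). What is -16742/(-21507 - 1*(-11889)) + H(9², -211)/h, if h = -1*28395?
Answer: 1716653971/986205675 ≈ 1.7407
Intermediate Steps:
H(K, A) = -(135 + K)/(2*(A + K)) (H(K, A) = -(K + 135)/(2*(A + K)) = -(135 + K)/(2*(A + K)))
h = -28395
-16742/(-21507 - 1*(-11889)) + H(9², -211)/h = -16742/(-21507 - 1*(-11889)) + ((-135 - 1*9²)/(2*(-211 + 9²)))/(-28395) = -16742/(-21507 + 11889) + ((-135 - 1*81)/(2*(-211 + 81)))*(-1/28395) = -16742/(-9618) + ((½)*(-135 - 81)/(-130))*(-1/28395) = -16742*(-1/9618) + ((½)*(-1/130)*(-216))*(-1/28395) = 8371/4809 + (54/65)*(-1/28395) = 8371/4809 - 6/205075 = 1716653971/986205675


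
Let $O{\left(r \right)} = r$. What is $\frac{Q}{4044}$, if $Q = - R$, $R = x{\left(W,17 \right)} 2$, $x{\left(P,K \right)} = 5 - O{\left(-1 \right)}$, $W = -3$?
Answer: $- \frac{1}{337} \approx -0.0029674$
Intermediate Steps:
$x{\left(P,K \right)} = 6$ ($x{\left(P,K \right)} = 5 - -1 = 5 + 1 = 6$)
$R = 12$ ($R = 6 \cdot 2 = 12$)
$Q = -12$ ($Q = \left(-1\right) 12 = -12$)
$\frac{Q}{4044} = - \frac{12}{4044} = \left(-12\right) \frac{1}{4044} = - \frac{1}{337}$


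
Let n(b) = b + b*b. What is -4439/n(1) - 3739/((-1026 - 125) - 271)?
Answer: -1576195/711 ≈ -2216.9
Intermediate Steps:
n(b) = b + b²
-4439/n(1) - 3739/((-1026 - 125) - 271) = -4439/(1 + 1) - 3739/((-1026 - 125) - 271) = -4439/(1*2) - 3739/(-1151 - 271) = -4439/2 - 3739/(-1422) = -4439*½ - 3739*(-1/1422) = -4439/2 + 3739/1422 = -1576195/711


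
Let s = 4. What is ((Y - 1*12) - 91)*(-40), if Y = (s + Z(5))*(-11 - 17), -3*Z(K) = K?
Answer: 20200/3 ≈ 6733.3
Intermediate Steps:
Z(K) = -K/3
Y = -196/3 (Y = (4 - 1/3*5)*(-11 - 17) = (4 - 5/3)*(-28) = (7/3)*(-28) = -196/3 ≈ -65.333)
((Y - 1*12) - 91)*(-40) = ((-196/3 - 1*12) - 91)*(-40) = ((-196/3 - 12) - 91)*(-40) = (-232/3 - 91)*(-40) = -505/3*(-40) = 20200/3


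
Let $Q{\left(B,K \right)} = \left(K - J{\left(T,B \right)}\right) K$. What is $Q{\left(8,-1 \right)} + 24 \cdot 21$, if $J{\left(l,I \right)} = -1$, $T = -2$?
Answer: $504$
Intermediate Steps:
$Q{\left(B,K \right)} = K \left(1 + K\right)$ ($Q{\left(B,K \right)} = \left(K - -1\right) K = \left(K + 1\right) K = \left(1 + K\right) K = K \left(1 + K\right)$)
$Q{\left(8,-1 \right)} + 24 \cdot 21 = - (1 - 1) + 24 \cdot 21 = \left(-1\right) 0 + 504 = 0 + 504 = 504$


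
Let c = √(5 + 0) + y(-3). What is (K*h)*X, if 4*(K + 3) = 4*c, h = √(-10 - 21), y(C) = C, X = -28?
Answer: 28*I*√31*(6 - √5) ≈ 586.79*I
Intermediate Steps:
c = -3 + √5 (c = √(5 + 0) - 3 = √5 - 3 = -3 + √5 ≈ -0.76393)
h = I*√31 (h = √(-31) = I*√31 ≈ 5.5678*I)
K = -6 + √5 (K = -3 + (4*(-3 + √5))/4 = -3 + (-12 + 4*√5)/4 = -3 + (-3 + √5) = -6 + √5 ≈ -3.7639)
(K*h)*X = ((-6 + √5)*(I*√31))*(-28) = (I*√31*(-6 + √5))*(-28) = -28*I*√31*(-6 + √5)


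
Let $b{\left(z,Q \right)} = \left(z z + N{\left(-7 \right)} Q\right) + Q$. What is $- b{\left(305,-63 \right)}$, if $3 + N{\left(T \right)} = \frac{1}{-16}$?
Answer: $- \frac{1490479}{16} \approx -93155.0$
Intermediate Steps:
$N{\left(T \right)} = - \frac{49}{16}$ ($N{\left(T \right)} = -3 + \frac{1}{-16} = -3 - \frac{1}{16} = - \frac{49}{16}$)
$b{\left(z,Q \right)} = z^{2} - \frac{33 Q}{16}$ ($b{\left(z,Q \right)} = \left(z z - \frac{49 Q}{16}\right) + Q = \left(z^{2} - \frac{49 Q}{16}\right) + Q = z^{2} - \frac{33 Q}{16}$)
$- b{\left(305,-63 \right)} = - (305^{2} - - \frac{2079}{16}) = - (93025 + \frac{2079}{16}) = \left(-1\right) \frac{1490479}{16} = - \frac{1490479}{16}$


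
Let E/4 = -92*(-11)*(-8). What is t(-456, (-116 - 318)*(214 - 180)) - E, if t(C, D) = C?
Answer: 31928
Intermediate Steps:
E = -32384 (E = 4*(-92*(-11)*(-8)) = 4*(1012*(-8)) = 4*(-8096) = -32384)
t(-456, (-116 - 318)*(214 - 180)) - E = -456 - 1*(-32384) = -456 + 32384 = 31928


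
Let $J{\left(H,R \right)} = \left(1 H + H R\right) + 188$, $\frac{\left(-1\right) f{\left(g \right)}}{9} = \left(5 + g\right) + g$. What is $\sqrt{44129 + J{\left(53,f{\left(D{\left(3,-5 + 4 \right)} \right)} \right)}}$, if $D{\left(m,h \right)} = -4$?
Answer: $3 \sqrt{5089} \approx 214.01$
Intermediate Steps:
$f{\left(g \right)} = -45 - 18 g$ ($f{\left(g \right)} = - 9 \left(\left(5 + g\right) + g\right) = - 9 \left(5 + 2 g\right) = -45 - 18 g$)
$J{\left(H,R \right)} = 188 + H + H R$ ($J{\left(H,R \right)} = \left(H + H R\right) + 188 = 188 + H + H R$)
$\sqrt{44129 + J{\left(53,f{\left(D{\left(3,-5 + 4 \right)} \right)} \right)}} = \sqrt{44129 + \left(188 + 53 + 53 \left(-45 - -72\right)\right)} = \sqrt{44129 + \left(188 + 53 + 53 \left(-45 + 72\right)\right)} = \sqrt{44129 + \left(188 + 53 + 53 \cdot 27\right)} = \sqrt{44129 + \left(188 + 53 + 1431\right)} = \sqrt{44129 + 1672} = \sqrt{45801} = 3 \sqrt{5089}$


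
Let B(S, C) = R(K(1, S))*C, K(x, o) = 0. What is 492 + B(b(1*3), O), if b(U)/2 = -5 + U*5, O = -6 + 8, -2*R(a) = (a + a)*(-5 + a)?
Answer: 492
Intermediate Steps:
R(a) = -a*(-5 + a) (R(a) = -(a + a)*(-5 + a)/2 = -2*a*(-5 + a)/2 = -a*(-5 + a))
O = 2
b(U) = -10 + 10*U (b(U) = 2*(-5 + U*5) = 2*(-5 + 5*U) = -10 + 10*U)
B(S, C) = 0 (B(S, C) = (0*(5 - 1*0))*C = (0*(5 + 0))*C = (0*5)*C = 0*C = 0)
492 + B(b(1*3), O) = 492 + 0 = 492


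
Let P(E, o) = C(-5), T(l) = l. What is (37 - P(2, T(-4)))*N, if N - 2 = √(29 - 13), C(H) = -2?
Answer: 234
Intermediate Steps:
P(E, o) = -2
N = 6 (N = 2 + √(29 - 13) = 2 + √16 = 2 + 4 = 6)
(37 - P(2, T(-4)))*N = (37 - 1*(-2))*6 = (37 + 2)*6 = 39*6 = 234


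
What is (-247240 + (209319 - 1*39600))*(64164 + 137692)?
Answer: -15648078976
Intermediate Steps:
(-247240 + (209319 - 1*39600))*(64164 + 137692) = (-247240 + (209319 - 39600))*201856 = (-247240 + 169719)*201856 = -77521*201856 = -15648078976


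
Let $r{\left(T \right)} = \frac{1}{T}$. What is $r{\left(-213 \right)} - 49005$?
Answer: $- \frac{10438066}{213} \approx -49005.0$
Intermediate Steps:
$r{\left(-213 \right)} - 49005 = \frac{1}{-213} - 49005 = - \frac{1}{213} - 49005 = - \frac{10438066}{213}$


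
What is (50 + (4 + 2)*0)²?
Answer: 2500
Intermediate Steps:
(50 + (4 + 2)*0)² = (50 + 6*0)² = (50 + 0)² = 50² = 2500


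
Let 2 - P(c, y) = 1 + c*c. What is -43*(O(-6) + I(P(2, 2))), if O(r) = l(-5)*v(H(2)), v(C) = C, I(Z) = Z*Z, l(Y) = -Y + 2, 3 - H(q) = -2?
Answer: -1892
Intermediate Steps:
H(q) = 5 (H(q) = 3 - 1*(-2) = 3 + 2 = 5)
l(Y) = 2 - Y
P(c, y) = 1 - c² (P(c, y) = 2 - (1 + c*c) = 2 - (1 + c²) = 2 + (-1 - c²) = 1 - c²)
I(Z) = Z²
O(r) = 35 (O(r) = (2 - 1*(-5))*5 = (2 + 5)*5 = 7*5 = 35)
-43*(O(-6) + I(P(2, 2))) = -43*(35 + (1 - 1*2²)²) = -43*(35 + (1 - 1*4)²) = -43*(35 + (1 - 4)²) = -43*(35 + (-3)²) = -43*(35 + 9) = -43*44 = -1892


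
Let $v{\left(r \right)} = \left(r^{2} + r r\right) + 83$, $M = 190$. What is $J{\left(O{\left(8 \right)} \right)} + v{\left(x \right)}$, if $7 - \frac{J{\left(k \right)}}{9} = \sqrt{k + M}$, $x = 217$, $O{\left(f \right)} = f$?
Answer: $94324 - 27 \sqrt{22} \approx 94197.0$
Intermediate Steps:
$v{\left(r \right)} = 83 + 2 r^{2}$ ($v{\left(r \right)} = \left(r^{2} + r^{2}\right) + 83 = 2 r^{2} + 83 = 83 + 2 r^{2}$)
$J{\left(k \right)} = 63 - 9 \sqrt{190 + k}$ ($J{\left(k \right)} = 63 - 9 \sqrt{k + 190} = 63 - 9 \sqrt{190 + k}$)
$J{\left(O{\left(8 \right)} \right)} + v{\left(x \right)} = \left(63 - 9 \sqrt{190 + 8}\right) + \left(83 + 2 \cdot 217^{2}\right) = \left(63 - 9 \sqrt{198}\right) + \left(83 + 2 \cdot 47089\right) = \left(63 - 9 \cdot 3 \sqrt{22}\right) + \left(83 + 94178\right) = \left(63 - 27 \sqrt{22}\right) + 94261 = 94324 - 27 \sqrt{22}$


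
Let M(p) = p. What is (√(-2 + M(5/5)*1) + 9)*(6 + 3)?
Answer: 81 + 9*I ≈ 81.0 + 9.0*I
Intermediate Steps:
(√(-2 + M(5/5)*1) + 9)*(6 + 3) = (√(-2 + (5/5)*1) + 9)*(6 + 3) = (√(-2 + (5*(⅕))*1) + 9)*9 = (√(-2 + 1*1) + 9)*9 = (√(-2 + 1) + 9)*9 = (√(-1) + 9)*9 = (I + 9)*9 = (9 + I)*9 = 81 + 9*I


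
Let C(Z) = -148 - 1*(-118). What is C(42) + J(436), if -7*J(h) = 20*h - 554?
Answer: -8376/7 ≈ -1196.6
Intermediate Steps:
J(h) = 554/7 - 20*h/7 (J(h) = -(20*h - 554)/7 = -(-554 + 20*h)/7 = 554/7 - 20*h/7)
C(Z) = -30 (C(Z) = -148 + 118 = -30)
C(42) + J(436) = -30 + (554/7 - 20/7*436) = -30 + (554/7 - 8720/7) = -30 - 8166/7 = -8376/7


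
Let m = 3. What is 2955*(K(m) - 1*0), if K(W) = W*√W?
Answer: 8865*√3 ≈ 15355.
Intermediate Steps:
K(W) = W^(3/2)
2955*(K(m) - 1*0) = 2955*(3^(3/2) - 1*0) = 2955*(3*√3 + 0) = 2955*(3*√3) = 8865*√3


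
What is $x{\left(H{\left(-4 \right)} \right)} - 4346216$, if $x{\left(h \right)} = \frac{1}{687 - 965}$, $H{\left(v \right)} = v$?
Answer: $- \frac{1208248049}{278} \approx -4.3462 \cdot 10^{6}$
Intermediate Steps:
$x{\left(h \right)} = - \frac{1}{278}$ ($x{\left(h \right)} = \frac{1}{-278} = - \frac{1}{278}$)
$x{\left(H{\left(-4 \right)} \right)} - 4346216 = - \frac{1}{278} - 4346216 = - \frac{1208248049}{278}$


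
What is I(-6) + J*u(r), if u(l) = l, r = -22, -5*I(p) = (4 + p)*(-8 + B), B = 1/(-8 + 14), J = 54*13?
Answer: -231707/15 ≈ -15447.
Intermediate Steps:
J = 702
B = ⅙ (B = 1/6 = ⅙ ≈ 0.16667)
I(p) = 94/15 + 47*p/30 (I(p) = -(4 + p)*(-8 + ⅙)/5 = -(4 + p)*(-47)/(5*6) = -(-94/3 - 47*p/6)/5 = 94/15 + 47*p/30)
I(-6) + J*u(r) = (94/15 + (47/30)*(-6)) + 702*(-22) = (94/15 - 47/5) - 15444 = -47/15 - 15444 = -231707/15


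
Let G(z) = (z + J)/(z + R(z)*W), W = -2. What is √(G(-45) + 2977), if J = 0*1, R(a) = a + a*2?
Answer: 122*√5/5 ≈ 54.560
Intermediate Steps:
R(a) = 3*a (R(a) = a + 2*a = 3*a)
J = 0
G(z) = -⅕ (G(z) = (z + 0)/(z + (3*z)*(-2)) = z/(z - 6*z) = z/((-5*z)) = z*(-1/(5*z)) = -⅕)
√(G(-45) + 2977) = √(-⅕ + 2977) = √(14884/5) = 122*√5/5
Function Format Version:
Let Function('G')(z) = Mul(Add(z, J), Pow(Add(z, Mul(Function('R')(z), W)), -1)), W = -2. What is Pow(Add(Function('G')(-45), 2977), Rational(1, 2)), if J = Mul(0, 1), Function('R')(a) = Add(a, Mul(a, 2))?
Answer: Mul(Rational(122, 5), Pow(5, Rational(1, 2))) ≈ 54.560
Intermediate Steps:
Function('R')(a) = Mul(3, a) (Function('R')(a) = Add(a, Mul(2, a)) = Mul(3, a))
J = 0
Function('G')(z) = Rational(-1, 5) (Function('G')(z) = Mul(Add(z, 0), Pow(Add(z, Mul(Mul(3, z), -2)), -1)) = Mul(z, Pow(Add(z, Mul(-6, z)), -1)) = Mul(z, Pow(Mul(-5, z), -1)) = Mul(z, Mul(Rational(-1, 5), Pow(z, -1))) = Rational(-1, 5))
Pow(Add(Function('G')(-45), 2977), Rational(1, 2)) = Pow(Add(Rational(-1, 5), 2977), Rational(1, 2)) = Pow(Rational(14884, 5), Rational(1, 2)) = Mul(Rational(122, 5), Pow(5, Rational(1, 2)))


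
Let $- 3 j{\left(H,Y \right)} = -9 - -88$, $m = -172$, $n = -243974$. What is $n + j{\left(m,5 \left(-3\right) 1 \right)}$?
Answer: $- \frac{732001}{3} \approx -2.44 \cdot 10^{5}$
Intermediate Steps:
$j{\left(H,Y \right)} = - \frac{79}{3}$ ($j{\left(H,Y \right)} = - \frac{-9 - -88}{3} = - \frac{-9 + 88}{3} = \left(- \frac{1}{3}\right) 79 = - \frac{79}{3}$)
$n + j{\left(m,5 \left(-3\right) 1 \right)} = -243974 - \frac{79}{3} = - \frac{732001}{3}$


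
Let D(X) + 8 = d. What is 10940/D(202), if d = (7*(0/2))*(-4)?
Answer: -2735/2 ≈ -1367.5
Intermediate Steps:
d = 0 (d = (7*(0*(½)))*(-4) = (7*0)*(-4) = 0*(-4) = 0)
D(X) = -8 (D(X) = -8 + 0 = -8)
10940/D(202) = 10940/(-8) = 10940*(-⅛) = -2735/2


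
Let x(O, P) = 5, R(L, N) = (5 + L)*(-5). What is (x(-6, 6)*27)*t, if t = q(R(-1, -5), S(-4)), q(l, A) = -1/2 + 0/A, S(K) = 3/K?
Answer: -135/2 ≈ -67.500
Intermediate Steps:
R(L, N) = -25 - 5*L
q(l, A) = -½ (q(l, A) = -1*½ + 0 = -½ + 0 = -½)
t = -½ ≈ -0.50000
(x(-6, 6)*27)*t = (5*27)*(-½) = 135*(-½) = -135/2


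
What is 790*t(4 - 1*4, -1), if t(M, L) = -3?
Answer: -2370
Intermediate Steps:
790*t(4 - 1*4, -1) = 790*(-3) = -2370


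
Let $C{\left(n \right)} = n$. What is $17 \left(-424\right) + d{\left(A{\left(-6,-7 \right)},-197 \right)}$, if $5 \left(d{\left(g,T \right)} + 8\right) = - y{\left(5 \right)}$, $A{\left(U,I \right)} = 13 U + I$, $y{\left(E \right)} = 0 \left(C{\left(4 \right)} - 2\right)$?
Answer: $-7216$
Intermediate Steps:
$y{\left(E \right)} = 0$ ($y{\left(E \right)} = 0 \left(4 - 2\right) = 0 \cdot 2 = 0$)
$A{\left(U,I \right)} = I + 13 U$
$d{\left(g,T \right)} = -8$ ($d{\left(g,T \right)} = -8 + \frac{\left(-1\right) 0}{5} = -8 + \frac{1}{5} \cdot 0 = -8 + 0 = -8$)
$17 \left(-424\right) + d{\left(A{\left(-6,-7 \right)},-197 \right)} = 17 \left(-424\right) - 8 = -7208 - 8 = -7216$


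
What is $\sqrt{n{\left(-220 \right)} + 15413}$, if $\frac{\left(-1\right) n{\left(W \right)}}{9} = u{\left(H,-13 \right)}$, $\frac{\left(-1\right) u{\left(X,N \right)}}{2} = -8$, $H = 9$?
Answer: $\sqrt{15269} \approx 123.57$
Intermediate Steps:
$u{\left(X,N \right)} = 16$ ($u{\left(X,N \right)} = \left(-2\right) \left(-8\right) = 16$)
$n{\left(W \right)} = -144$ ($n{\left(W \right)} = \left(-9\right) 16 = -144$)
$\sqrt{n{\left(-220 \right)} + 15413} = \sqrt{-144 + 15413} = \sqrt{15269}$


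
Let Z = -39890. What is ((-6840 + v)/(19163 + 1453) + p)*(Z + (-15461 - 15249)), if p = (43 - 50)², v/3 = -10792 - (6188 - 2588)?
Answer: -2824494200/859 ≈ -3.2881e+6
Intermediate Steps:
v = -43176 (v = 3*(-10792 - (6188 - 2588)) = 3*(-10792 - 1*3600) = 3*(-10792 - 3600) = 3*(-14392) = -43176)
p = 49 (p = (-7)² = 49)
((-6840 + v)/(19163 + 1453) + p)*(Z + (-15461 - 15249)) = ((-6840 - 43176)/(19163 + 1453) + 49)*(-39890 + (-15461 - 15249)) = (-50016/20616 + 49)*(-39890 - 30710) = (-50016*1/20616 + 49)*(-70600) = (-2084/859 + 49)*(-70600) = (40007/859)*(-70600) = -2824494200/859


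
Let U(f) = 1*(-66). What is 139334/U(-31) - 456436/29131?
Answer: -2044531765/961323 ≈ -2126.8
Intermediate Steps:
U(f) = -66
139334/U(-31) - 456436/29131 = 139334/(-66) - 456436/29131 = 139334*(-1/66) - 456436*1/29131 = -69667/33 - 456436/29131 = -2044531765/961323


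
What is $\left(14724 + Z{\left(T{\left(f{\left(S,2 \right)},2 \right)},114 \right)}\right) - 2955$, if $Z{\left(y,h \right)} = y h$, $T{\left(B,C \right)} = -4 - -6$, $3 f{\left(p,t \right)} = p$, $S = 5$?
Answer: $11997$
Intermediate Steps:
$f{\left(p,t \right)} = \frac{p}{3}$
$T{\left(B,C \right)} = 2$ ($T{\left(B,C \right)} = -4 + 6 = 2$)
$Z{\left(y,h \right)} = h y$
$\left(14724 + Z{\left(T{\left(f{\left(S,2 \right)},2 \right)},114 \right)}\right) - 2955 = \left(14724 + 114 \cdot 2\right) - 2955 = \left(14724 + 228\right) - 2955 = 14952 - 2955 = 11997$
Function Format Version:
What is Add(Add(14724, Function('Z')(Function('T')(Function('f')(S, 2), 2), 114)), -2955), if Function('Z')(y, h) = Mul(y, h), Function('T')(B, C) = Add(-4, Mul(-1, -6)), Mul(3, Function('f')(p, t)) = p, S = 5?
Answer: 11997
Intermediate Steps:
Function('f')(p, t) = Mul(Rational(1, 3), p)
Function('T')(B, C) = 2 (Function('T')(B, C) = Add(-4, 6) = 2)
Function('Z')(y, h) = Mul(h, y)
Add(Add(14724, Function('Z')(Function('T')(Function('f')(S, 2), 2), 114)), -2955) = Add(Add(14724, Mul(114, 2)), -2955) = Add(Add(14724, 228), -2955) = Add(14952, -2955) = 11997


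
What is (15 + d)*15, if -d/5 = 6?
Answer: -225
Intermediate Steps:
d = -30 (d = -5*6 = -30)
(15 + d)*15 = (15 - 30)*15 = -15*15 = -225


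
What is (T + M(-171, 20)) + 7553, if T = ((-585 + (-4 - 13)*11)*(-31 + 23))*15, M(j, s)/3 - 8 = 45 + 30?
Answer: 100442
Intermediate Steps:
M(j, s) = 249 (M(j, s) = 24 + 3*(45 + 30) = 24 + 3*75 = 24 + 225 = 249)
T = 92640 (T = ((-585 - 17*11)*(-8))*15 = ((-585 - 187)*(-8))*15 = -772*(-8)*15 = 6176*15 = 92640)
(T + M(-171, 20)) + 7553 = (92640 + 249) + 7553 = 92889 + 7553 = 100442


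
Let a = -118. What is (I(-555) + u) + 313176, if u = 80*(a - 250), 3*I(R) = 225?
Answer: 283811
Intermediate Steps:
I(R) = 75 (I(R) = (⅓)*225 = 75)
u = -29440 (u = 80*(-118 - 250) = 80*(-368) = -29440)
(I(-555) + u) + 313176 = (75 - 29440) + 313176 = -29365 + 313176 = 283811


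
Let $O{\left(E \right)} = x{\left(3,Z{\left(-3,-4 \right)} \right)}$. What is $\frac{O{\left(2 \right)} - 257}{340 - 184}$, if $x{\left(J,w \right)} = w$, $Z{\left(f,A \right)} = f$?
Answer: $- \frac{5}{3} \approx -1.6667$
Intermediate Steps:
$O{\left(E \right)} = -3$
$\frac{O{\left(2 \right)} - 257}{340 - 184} = \frac{-3 - 257}{340 - 184} = - \frac{260}{156} = \left(-260\right) \frac{1}{156} = - \frac{5}{3}$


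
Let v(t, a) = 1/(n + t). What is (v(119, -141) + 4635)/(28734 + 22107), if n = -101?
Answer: 83431/915138 ≈ 0.091168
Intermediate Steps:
v(t, a) = 1/(-101 + t)
(v(119, -141) + 4635)/(28734 + 22107) = (1/(-101 + 119) + 4635)/(28734 + 22107) = (1/18 + 4635)/50841 = (1/18 + 4635)*(1/50841) = (83431/18)*(1/50841) = 83431/915138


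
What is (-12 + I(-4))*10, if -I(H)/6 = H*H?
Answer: -1080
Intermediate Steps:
I(H) = -6*H² (I(H) = -6*H*H = -6*H²)
(-12 + I(-4))*10 = (-12 - 6*(-4)²)*10 = (-12 - 6*16)*10 = (-12 - 96)*10 = -108*10 = -1080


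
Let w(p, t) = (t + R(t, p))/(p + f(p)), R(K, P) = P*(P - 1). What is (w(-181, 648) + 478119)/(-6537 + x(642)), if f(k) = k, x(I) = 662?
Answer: -86522744/1063375 ≈ -81.366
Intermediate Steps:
R(K, P) = P*(-1 + P)
w(p, t) = (t + p*(-1 + p))/(2*p) (w(p, t) = (t + p*(-1 + p))/(p + p) = (t + p*(-1 + p))/((2*p)) = (t + p*(-1 + p))*(1/(2*p)) = (t + p*(-1 + p))/(2*p))
(w(-181, 648) + 478119)/(-6537 + x(642)) = ((½)*(648 - 181*(-1 - 181))/(-181) + 478119)/(-6537 + 662) = ((½)*(-1/181)*(648 - 181*(-182)) + 478119)/(-5875) = ((½)*(-1/181)*(648 + 32942) + 478119)*(-1/5875) = ((½)*(-1/181)*33590 + 478119)*(-1/5875) = (-16795/181 + 478119)*(-1/5875) = (86522744/181)*(-1/5875) = -86522744/1063375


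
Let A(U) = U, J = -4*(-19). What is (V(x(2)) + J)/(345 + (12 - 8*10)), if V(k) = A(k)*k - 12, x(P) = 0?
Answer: 64/277 ≈ 0.23105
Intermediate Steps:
J = 76
V(k) = -12 + k² (V(k) = k*k - 12 = k² - 12 = -12 + k²)
(V(x(2)) + J)/(345 + (12 - 8*10)) = ((-12 + 0²) + 76)/(345 + (12 - 8*10)) = ((-12 + 0) + 76)/(345 + (12 - 80)) = (-12 + 76)/(345 - 68) = 64/277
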